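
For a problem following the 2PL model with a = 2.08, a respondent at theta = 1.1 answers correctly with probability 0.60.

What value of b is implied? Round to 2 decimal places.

P(theta) = 1 / (1 + exp(−a(theta − b)))
logit(0.60) = ln(0.60/0.40) = 0.4055
b = theta − logit/(a) = 1.1 − 0.4055/2.0800 = 0.9051

0.91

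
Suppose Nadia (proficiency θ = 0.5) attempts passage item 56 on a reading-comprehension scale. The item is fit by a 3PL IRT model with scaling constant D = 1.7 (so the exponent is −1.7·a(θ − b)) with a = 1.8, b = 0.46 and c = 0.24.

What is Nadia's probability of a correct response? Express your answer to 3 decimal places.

0.643

P(θ) = c + (1 − c) · 1 / (1 + exp(−D·a(θ − b)))
Exponent: 1.7 × 1.8 × (0.5 − 0.46) = 0.1224
1/(1 + e^{-0.1224}) = 0.5306
P = 0.24 + 0.76 × 0.5306 = 0.6432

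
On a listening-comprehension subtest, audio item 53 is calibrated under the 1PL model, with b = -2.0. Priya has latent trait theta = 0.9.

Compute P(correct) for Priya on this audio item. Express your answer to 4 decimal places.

P(theta) = 1 / (1 + exp(−(theta − b)))
Exponent: (0.9 − (-2.0)) = 2.9000
1/(1 + e^{-2.9000}) = 0.9478
P = 0.9478

0.9478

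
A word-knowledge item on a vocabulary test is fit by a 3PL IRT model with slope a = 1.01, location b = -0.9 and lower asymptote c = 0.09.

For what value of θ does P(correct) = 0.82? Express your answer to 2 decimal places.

P(θ) = c + (1 − c) · 1 / (1 + exp(−a(θ − b)))
Remove guessing floor: (0.82 − 0.09)/(1 − 0.09) = 0.8022
logit = ln(0.8022/0.1978) = 1.4001
θ = b + logit/(a) = -0.9 + 1.4001/1.0100 = 0.4862

0.49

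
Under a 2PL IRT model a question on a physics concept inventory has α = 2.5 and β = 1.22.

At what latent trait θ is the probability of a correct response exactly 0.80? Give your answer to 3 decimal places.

1.775

P(θ) = 1 / (1 + exp(−α(θ − β)))
logit = ln(0.8000/0.2000) = 1.3863
θ = β + logit/(α) = 1.22 + 1.3863/2.5000 = 1.7745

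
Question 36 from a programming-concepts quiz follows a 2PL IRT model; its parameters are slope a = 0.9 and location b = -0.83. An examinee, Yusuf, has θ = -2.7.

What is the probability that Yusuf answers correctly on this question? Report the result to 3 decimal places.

P(θ) = 1 / (1 + exp(−a(θ − b)))
Exponent: 0.9 × (-2.7 − (-0.83)) = -1.6830
1/(1 + e^{1.6830}) = 0.1567

0.157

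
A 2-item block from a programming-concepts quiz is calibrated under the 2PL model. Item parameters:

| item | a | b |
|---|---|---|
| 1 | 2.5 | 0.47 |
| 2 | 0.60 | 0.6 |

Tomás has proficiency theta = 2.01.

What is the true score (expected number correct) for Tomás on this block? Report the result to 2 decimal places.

1.68

P(theta) = 1 / (1 + exp(−a(theta − b)))
P_1 = 1/(1+e^{-3.8500}) = 0.9792
P_2 = 1/(1+e^{-0.8460}) = 0.6997
E[score] = 0.9792 + 0.6997 = 1.6789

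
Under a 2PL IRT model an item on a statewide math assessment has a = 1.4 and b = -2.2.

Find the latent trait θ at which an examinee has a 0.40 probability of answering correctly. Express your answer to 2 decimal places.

-2.49

P(θ) = 1 / (1 + exp(−a(θ − b)))
logit = ln(0.4000/0.6000) = -0.4055
θ = b + logit/(a) = -2.2 + (-0.4055)/1.4000 = -2.4896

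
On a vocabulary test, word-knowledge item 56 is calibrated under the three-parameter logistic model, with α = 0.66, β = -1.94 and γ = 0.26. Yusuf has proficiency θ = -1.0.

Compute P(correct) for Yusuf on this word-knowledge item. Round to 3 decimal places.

0.741

P(θ) = γ + (1 − γ) · 1 / (1 + exp(−α(θ − β)))
Exponent: 0.66 × (-1.0 − (-1.94)) = 0.6204
1/(1 + e^{-0.6204}) = 0.6503
P = 0.26 + 0.74 × 0.6503 = 0.7412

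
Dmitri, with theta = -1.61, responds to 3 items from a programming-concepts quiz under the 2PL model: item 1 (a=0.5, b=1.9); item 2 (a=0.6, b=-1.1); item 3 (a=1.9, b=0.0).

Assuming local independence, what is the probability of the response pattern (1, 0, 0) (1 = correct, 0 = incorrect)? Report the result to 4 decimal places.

0.0811

P(theta) = 1 / (1 + exp(−a(theta − b)))
P_1 = 1/(1+e^{1.7550}) = 0.1474
P_2 = 1/(1+e^{0.3060}) = 0.4241
P_3 = 1/(1+e^{3.0590}) = 0.0448
L = P_1 × (1−P_2) × (1−P_3) = 0.1474 × 0.5759 × 0.9552 = 0.08109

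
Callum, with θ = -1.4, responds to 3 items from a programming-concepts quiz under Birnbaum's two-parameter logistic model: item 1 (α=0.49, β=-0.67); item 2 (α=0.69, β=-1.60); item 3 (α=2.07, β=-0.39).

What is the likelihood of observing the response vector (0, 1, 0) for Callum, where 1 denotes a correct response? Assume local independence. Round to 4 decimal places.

0.2799

P(θ) = 1 / (1 + exp(−α(θ − β)))
P_1 = 1/(1+e^{0.3577}) = 0.4115
P_2 = 1/(1+e^{-0.1380}) = 0.5344
P_3 = 1/(1+e^{2.0907}) = 0.1100
L = (1−P_1) × P_2 × (1−P_3) = 0.5885 × 0.5344 × 0.8900 = 0.27991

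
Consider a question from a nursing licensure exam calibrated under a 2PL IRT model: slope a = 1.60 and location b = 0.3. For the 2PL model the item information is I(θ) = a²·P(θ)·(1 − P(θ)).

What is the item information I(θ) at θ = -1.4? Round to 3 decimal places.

P = 1/(1+e^{2.7200}) = 0.0618
P(1−P) = 0.0618 × 0.9382 = 0.0580
I = a² × P(1−P) = 1.60² × 0.0580 = 0.14844

0.148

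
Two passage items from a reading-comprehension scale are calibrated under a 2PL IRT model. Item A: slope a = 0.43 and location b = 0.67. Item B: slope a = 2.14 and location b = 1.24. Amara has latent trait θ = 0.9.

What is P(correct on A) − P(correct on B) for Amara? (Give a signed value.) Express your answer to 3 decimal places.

P(θ) = 1 / (1 + exp(−a(θ − b)))
P_A = 0.5247
P_B = 0.3257
P_A − P_B = 0.1990

0.199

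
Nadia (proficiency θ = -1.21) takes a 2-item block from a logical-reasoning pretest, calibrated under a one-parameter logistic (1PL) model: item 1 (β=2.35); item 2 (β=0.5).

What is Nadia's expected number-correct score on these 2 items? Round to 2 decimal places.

P(θ) = 1 / (1 + exp(−(θ − β)))
P_1 = 1/(1+e^{3.5600}) = 0.0277
P_2 = 1/(1+e^{1.7100}) = 0.1532
E[score] = 0.0277 + 0.1532 = 0.1808

0.18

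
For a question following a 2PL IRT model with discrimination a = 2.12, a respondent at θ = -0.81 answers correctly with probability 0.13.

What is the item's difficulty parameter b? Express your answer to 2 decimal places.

P(θ) = 1 / (1 + exp(−a(θ − b)))
logit(0.13) = ln(0.13/0.87) = -1.9010
b = θ − logit/(a) = -0.81 − (-1.9010)/2.1200 = 0.0867

0.09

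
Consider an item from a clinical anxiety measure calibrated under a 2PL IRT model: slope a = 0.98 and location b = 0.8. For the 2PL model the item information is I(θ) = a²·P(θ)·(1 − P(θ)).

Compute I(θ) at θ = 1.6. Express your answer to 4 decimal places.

0.2067

P = 1/(1+e^{-0.7840}) = 0.6865
P(1−P) = 0.6865 × 0.3135 = 0.2152
I = a² × P(1−P) = 0.98² × 0.2152 = 0.20668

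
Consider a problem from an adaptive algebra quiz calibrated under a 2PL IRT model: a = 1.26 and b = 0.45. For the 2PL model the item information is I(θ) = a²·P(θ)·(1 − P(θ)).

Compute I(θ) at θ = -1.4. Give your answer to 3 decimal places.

P = 1/(1+e^{2.3310}) = 0.0886
P(1−P) = 0.0886 × 0.9114 = 0.0807
I = a² × P(1−P) = 1.26² × 0.0807 = 0.12818

0.128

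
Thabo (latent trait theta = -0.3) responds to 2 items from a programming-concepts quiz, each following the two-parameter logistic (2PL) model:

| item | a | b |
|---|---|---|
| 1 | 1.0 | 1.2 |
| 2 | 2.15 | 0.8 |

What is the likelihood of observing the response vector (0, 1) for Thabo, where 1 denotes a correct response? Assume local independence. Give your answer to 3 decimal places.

0.070

P(theta) = 1 / (1 + exp(−a(theta − b)))
P_1 = 1/(1+e^{1.5000}) = 0.1824
P_2 = 1/(1+e^{2.3650}) = 0.0859
L = (1−P_1) × P_2 = 0.8176 × 0.0859 = 0.07021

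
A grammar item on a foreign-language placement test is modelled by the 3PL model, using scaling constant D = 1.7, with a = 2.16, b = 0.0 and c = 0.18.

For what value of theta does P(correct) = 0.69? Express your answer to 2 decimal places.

P(theta) = c + (1 − c) · 1 / (1 + exp(−D·a(theta − b)))
Remove guessing floor: (0.69 − 0.18)/(1 − 0.18) = 0.6220
logit = ln(0.6220/0.3780) = 0.4978
theta = b + logit/(1.7·a) = 0.0 + 0.4978/3.6720 = 0.1356

0.14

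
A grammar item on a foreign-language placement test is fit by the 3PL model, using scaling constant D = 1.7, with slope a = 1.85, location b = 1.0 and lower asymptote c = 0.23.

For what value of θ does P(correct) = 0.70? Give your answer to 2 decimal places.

1.14

P(θ) = c + (1 − c) · 1 / (1 + exp(−D·a(θ − b)))
Remove guessing floor: (0.70 − 0.23)/(1 − 0.23) = 0.6104
logit = ln(0.6104/0.3896) = 0.4490
θ = b + logit/(1.7·a) = 1.0 + 0.4490/3.1450 = 1.1428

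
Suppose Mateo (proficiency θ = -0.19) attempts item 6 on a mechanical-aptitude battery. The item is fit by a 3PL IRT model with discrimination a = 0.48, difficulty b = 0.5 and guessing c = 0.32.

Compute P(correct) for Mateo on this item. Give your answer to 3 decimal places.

P(θ) = c + (1 − c) · 1 / (1 + exp(−a(θ − b)))
Exponent: 0.48 × (-0.19 − 0.5) = -0.3312
1/(1 + e^{0.3312}) = 0.4179
P = 0.32 + 0.68 × 0.4179 = 0.6042

0.604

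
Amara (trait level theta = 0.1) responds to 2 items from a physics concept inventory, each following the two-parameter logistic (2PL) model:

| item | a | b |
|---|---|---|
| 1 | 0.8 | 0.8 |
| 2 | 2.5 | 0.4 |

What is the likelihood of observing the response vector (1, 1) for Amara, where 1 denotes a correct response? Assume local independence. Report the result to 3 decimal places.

P(theta) = 1 / (1 + exp(−a(theta − b)))
P_1 = 1/(1+e^{0.5600}) = 0.3635
P_2 = 1/(1+e^{0.7500}) = 0.3208
L = P_1 × P_2 = 0.3635 × 0.3208 = 0.11663

0.117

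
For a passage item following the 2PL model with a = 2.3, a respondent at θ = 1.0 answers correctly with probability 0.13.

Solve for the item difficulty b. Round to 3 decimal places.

P(θ) = 1 / (1 + exp(−a(θ − b)))
logit(0.13) = ln(0.13/0.87) = -1.9010
b = θ − logit/(a) = 1.0 − (-1.9010)/2.3000 = 1.8265

1.827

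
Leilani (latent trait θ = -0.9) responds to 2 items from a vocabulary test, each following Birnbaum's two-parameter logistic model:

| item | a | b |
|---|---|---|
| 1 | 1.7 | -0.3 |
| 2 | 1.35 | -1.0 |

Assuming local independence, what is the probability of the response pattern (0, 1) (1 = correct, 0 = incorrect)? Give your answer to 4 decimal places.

0.3923

P(θ) = 1 / (1 + exp(−a(θ − b)))
P_1 = 1/(1+e^{1.0200}) = 0.2650
P_2 = 1/(1+e^{-0.1350}) = 0.5337
L = (1−P_1) × P_2 = 0.7350 × 0.5337 = 0.39225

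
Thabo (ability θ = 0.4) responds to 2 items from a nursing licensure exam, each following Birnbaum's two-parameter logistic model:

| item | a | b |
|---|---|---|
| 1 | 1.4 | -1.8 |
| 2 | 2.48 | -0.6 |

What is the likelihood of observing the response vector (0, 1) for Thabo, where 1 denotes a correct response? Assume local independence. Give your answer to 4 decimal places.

P(θ) = 1 / (1 + exp(−a(θ − b)))
P_1 = 1/(1+e^{-3.0800}) = 0.9561
P_2 = 1/(1+e^{-2.4800}) = 0.9227
L = (1−P_1) × P_2 = 0.0439 × 0.9227 = 0.04054

0.0405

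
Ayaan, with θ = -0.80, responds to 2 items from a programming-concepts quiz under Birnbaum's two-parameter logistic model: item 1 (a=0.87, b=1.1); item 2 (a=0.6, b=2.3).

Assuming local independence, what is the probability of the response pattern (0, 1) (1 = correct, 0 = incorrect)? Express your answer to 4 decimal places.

P(θ) = 1 / (1 + exp(−a(θ − b)))
P_1 = 1/(1+e^{1.6530}) = 0.1607
P_2 = 1/(1+e^{1.8600}) = 0.1347
L = (1−P_1) × P_2 = 0.8393 × 0.1347 = 0.11306

0.1131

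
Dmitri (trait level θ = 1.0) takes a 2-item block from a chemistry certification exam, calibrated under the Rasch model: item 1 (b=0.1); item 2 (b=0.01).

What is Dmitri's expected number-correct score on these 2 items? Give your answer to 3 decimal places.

1.440

P(θ) = 1 / (1 + exp(−(θ − b)))
P_1 = 1/(1+e^{-0.9000}) = 0.7109
P_2 = 1/(1+e^{-0.9900}) = 0.7291
E[score] = 0.7109 + 0.7291 = 1.4400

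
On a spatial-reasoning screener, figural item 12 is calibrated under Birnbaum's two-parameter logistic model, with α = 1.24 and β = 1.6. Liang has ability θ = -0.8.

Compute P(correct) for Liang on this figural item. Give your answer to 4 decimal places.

P(θ) = 1 / (1 + exp(−α(θ − β)))
Exponent: 1.24 × (-0.8 − 1.6) = -2.9760
1/(1 + e^{2.9760}) = 0.0485

0.0485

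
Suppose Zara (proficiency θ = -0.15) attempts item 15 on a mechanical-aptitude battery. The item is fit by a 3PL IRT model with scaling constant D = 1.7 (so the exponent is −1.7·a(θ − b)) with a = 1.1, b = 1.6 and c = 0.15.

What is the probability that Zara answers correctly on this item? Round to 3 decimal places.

P(θ) = c + (1 − c) · 1 / (1 + exp(−D·a(θ − b)))
Exponent: 1.7 × 1.1 × (-0.15 − 1.6) = -3.2725
1/(1 + e^{3.2725}) = 0.0365
P = 0.15 + 0.85 × 0.0365 = 0.1810

0.181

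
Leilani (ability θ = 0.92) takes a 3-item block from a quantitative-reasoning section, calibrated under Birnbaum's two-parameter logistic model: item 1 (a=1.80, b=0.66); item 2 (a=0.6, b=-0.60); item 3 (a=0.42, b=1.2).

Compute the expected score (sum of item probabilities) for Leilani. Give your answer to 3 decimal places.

P(θ) = 1 / (1 + exp(−a(θ − b)))
P_1 = 1/(1+e^{-0.4680}) = 0.6149
P_2 = 1/(1+e^{-0.9120}) = 0.7134
P_3 = 1/(1+e^{0.1176}) = 0.4706
E[score] = 0.6149 + 0.7134 + 0.4706 = 1.7990

1.799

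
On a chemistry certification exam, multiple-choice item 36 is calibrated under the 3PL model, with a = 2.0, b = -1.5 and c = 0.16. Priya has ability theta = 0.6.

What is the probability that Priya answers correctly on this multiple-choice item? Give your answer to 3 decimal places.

P(theta) = c + (1 − c) · 1 / (1 + exp(−a(theta − b)))
Exponent: 2.0 × (0.6 − (-1.5)) = 4.2000
1/(1 + e^{-4.2000}) = 0.9852
P = 0.16 + 0.84 × 0.9852 = 0.9876

0.988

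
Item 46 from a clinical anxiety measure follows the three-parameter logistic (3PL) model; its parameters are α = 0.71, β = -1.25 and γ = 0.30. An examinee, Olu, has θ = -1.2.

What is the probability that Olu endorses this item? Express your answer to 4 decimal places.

P(θ) = γ + (1 − γ) · 1 / (1 + exp(−α(θ − β)))
Exponent: 0.71 × (-1.2 − (-1.25)) = 0.0355
1/(1 + e^{-0.0355}) = 0.5089
P = 0.30 + 0.70 × 0.5089 = 0.6562

0.6562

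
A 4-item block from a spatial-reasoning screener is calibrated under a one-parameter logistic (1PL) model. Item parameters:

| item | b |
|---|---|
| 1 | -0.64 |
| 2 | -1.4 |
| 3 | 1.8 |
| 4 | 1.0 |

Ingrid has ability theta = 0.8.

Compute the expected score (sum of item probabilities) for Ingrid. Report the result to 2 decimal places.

P(theta) = 1 / (1 + exp(−(theta − b)))
P_1 = 1/(1+e^{-1.4400}) = 0.8085
P_2 = 1/(1+e^{-2.2000}) = 0.9002
P_3 = 1/(1+e^{1.0000}) = 0.2689
P_4 = 1/(1+e^{0.2000}) = 0.4502
E[score] = 0.8085 + 0.9002 + 0.2689 + 0.4502 = 2.4278

2.43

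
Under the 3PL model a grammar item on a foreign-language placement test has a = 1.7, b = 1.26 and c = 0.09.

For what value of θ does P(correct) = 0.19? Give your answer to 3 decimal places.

0.029

P(θ) = c + (1 − c) · 1 / (1 + exp(−a(θ − b)))
Remove guessing floor: (0.19 − 0.09)/(1 − 0.09) = 0.1099
logit = ln(0.1099/0.8901) = -2.0919
θ = b + logit/(a) = 1.26 + (-2.0919)/1.7000 = 0.0295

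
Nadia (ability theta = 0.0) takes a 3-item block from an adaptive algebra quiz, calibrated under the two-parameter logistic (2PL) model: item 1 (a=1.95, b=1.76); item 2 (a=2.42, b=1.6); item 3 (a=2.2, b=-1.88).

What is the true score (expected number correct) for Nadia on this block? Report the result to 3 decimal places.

P(theta) = 1 / (1 + exp(−a(theta − b)))
P_1 = 1/(1+e^{3.4320}) = 0.0313
P_2 = 1/(1+e^{3.8720}) = 0.0204
P_3 = 1/(1+e^{-4.1360}) = 0.9843
E[score] = 0.0313 + 0.0204 + 0.9843 = 1.0360

1.036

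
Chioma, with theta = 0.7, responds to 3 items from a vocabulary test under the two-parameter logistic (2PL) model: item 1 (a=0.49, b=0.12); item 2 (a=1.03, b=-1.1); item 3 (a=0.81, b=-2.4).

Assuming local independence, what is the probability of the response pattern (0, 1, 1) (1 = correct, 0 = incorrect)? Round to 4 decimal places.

P(theta) = 1 / (1 + exp(−a(theta − b)))
P_1 = 1/(1+e^{-0.2842}) = 0.5706
P_2 = 1/(1+e^{-1.8540}) = 0.8646
P_3 = 1/(1+e^{-2.5110}) = 0.9249
L = (1−P_1) × P_2 × P_3 = 0.4294 × 0.8646 × 0.9249 = 0.34340

0.3434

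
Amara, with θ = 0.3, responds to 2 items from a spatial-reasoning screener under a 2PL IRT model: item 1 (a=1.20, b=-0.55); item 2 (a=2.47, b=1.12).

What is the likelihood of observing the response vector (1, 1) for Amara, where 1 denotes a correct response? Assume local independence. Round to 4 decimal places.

P(θ) = 1 / (1 + exp(−a(θ − b)))
P_1 = 1/(1+e^{-1.0200}) = 0.7350
P_2 = 1/(1+e^{2.0254}) = 0.1166
L = P_1 × P_2 = 0.7350 × 0.1166 = 0.08567

0.0857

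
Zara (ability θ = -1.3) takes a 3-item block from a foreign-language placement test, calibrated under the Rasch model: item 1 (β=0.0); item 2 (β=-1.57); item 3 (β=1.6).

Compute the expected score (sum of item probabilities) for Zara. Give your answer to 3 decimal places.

0.833

P(θ) = 1 / (1 + exp(−(θ − β)))
P_1 = 1/(1+e^{1.3000}) = 0.2142
P_2 = 1/(1+e^{-0.2700}) = 0.5671
P_3 = 1/(1+e^{2.9000}) = 0.0522
E[score] = 0.2142 + 0.5671 + 0.0522 = 0.8334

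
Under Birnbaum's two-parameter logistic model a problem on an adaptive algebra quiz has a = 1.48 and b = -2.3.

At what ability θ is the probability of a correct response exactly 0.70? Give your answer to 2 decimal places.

P(θ) = 1 / (1 + exp(−a(θ − b)))
logit = ln(0.7000/0.3000) = 0.8473
θ = b + logit/(a) = -2.3 + 0.8473/1.4800 = -1.7275

-1.73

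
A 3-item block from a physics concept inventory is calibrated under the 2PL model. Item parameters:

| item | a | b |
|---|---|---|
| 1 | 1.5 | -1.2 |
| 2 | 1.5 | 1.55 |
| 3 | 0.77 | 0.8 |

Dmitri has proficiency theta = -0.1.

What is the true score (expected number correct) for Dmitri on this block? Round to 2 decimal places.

1.25

P(theta) = 1 / (1 + exp(−a(theta − b)))
P_1 = 1/(1+e^{-1.6500}) = 0.8389
P_2 = 1/(1+e^{2.4750}) = 0.0776
P_3 = 1/(1+e^{0.6930}) = 0.3334
E[score] = 0.8389 + 0.0776 + 0.3334 = 1.2499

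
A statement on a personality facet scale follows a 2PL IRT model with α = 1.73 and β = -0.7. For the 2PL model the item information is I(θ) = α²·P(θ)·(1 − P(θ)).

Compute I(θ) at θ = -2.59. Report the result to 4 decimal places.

0.1056

P = 1/(1+e^{3.2697}) = 0.0366
P(1−P) = 0.0366 × 0.9634 = 0.0353
I = α² × P(1−P) = 1.73² × 0.0353 = 0.10560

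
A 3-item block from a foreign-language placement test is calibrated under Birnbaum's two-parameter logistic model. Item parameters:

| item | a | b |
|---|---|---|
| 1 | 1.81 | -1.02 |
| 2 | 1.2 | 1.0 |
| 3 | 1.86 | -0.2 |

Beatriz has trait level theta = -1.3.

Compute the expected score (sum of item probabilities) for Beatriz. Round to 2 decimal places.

P(theta) = 1 / (1 + exp(−a(theta − b)))
P_1 = 1/(1+e^{0.5068}) = 0.3759
P_2 = 1/(1+e^{2.7600}) = 0.0595
P_3 = 1/(1+e^{2.0460}) = 0.1145
E[score] = 0.3759 + 0.0595 + 0.1145 = 0.5499

0.55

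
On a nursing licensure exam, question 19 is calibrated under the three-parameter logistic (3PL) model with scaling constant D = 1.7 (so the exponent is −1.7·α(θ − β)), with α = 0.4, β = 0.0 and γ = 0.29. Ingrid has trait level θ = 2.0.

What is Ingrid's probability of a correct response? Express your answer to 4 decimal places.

P(θ) = γ + (1 − γ) · 1 / (1 + exp(−D·α(θ − β)))
Exponent: 1.7 × 0.4 × (2.0 − 0.0) = 1.3600
1/(1 + e^{-1.3600}) = 0.7958
P = 0.29 + 0.71 × 0.7958 = 0.8550

0.8550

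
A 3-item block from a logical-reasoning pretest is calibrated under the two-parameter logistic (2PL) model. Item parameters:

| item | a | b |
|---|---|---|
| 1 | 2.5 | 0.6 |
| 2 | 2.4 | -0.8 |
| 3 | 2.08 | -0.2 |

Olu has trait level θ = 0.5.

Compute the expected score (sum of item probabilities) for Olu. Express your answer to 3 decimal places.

2.206

P(θ) = 1 / (1 + exp(−a(θ − b)))
P_1 = 1/(1+e^{0.2500}) = 0.4378
P_2 = 1/(1+e^{-3.1200}) = 0.9577
P_3 = 1/(1+e^{-1.4560}) = 0.8109
E[score] = 0.4378 + 0.9577 + 0.8109 = 2.2065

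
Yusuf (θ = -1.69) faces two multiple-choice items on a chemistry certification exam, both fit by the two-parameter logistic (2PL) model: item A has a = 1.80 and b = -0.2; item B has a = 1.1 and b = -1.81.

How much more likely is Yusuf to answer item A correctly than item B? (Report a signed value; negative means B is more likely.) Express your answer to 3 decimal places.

-0.469

P(θ) = 1 / (1 + exp(−a(θ − b)))
P_A = 0.0640
P_B = 0.5330
P_A − P_B = -0.4689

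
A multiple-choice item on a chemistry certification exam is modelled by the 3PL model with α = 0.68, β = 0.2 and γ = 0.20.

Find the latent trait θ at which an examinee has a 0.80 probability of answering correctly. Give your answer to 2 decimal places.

P(θ) = γ + (1 − γ) · 1 / (1 + exp(−α(θ − β)))
Remove guessing floor: (0.80 − 0.20)/(1 − 0.20) = 0.7500
logit = ln(0.7500/0.2500) = 1.0986
θ = β + logit/(α) = 0.2 + 1.0986/0.6800 = 1.8156

1.82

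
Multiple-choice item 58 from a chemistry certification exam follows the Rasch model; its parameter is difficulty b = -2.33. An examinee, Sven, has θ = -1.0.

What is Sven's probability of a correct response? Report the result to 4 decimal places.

P(θ) = 1 / (1 + exp(−(θ − b)))
Exponent: (-1.0 − (-2.33)) = 1.3300
1/(1 + e^{-1.3300}) = 0.7908
P = 0.7908

0.7908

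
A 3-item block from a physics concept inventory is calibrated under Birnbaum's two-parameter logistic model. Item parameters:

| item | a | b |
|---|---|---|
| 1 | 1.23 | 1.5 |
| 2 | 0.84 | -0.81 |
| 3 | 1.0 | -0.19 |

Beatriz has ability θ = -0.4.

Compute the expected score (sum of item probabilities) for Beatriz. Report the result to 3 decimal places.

P(θ) = 1 / (1 + exp(−a(θ − b)))
P_1 = 1/(1+e^{2.3370}) = 0.0881
P_2 = 1/(1+e^{-0.3444}) = 0.5853
P_3 = 1/(1+e^{0.2100}) = 0.4477
E[score] = 0.0881 + 0.5853 + 0.4477 = 1.1211

1.121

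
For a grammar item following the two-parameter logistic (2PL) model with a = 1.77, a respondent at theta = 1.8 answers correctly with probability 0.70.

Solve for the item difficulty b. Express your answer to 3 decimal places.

1.321

P(theta) = 1 / (1 + exp(−a(theta − b)))
logit(0.70) = ln(0.70/0.30) = 0.8473
b = theta − logit/(a) = 1.8 − 0.8473/1.7700 = 1.3213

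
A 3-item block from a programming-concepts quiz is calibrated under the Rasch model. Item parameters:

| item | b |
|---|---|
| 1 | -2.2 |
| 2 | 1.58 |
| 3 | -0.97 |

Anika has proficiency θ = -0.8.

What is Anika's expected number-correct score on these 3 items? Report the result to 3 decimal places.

1.429

P(θ) = 1 / (1 + exp(−(θ − b)))
P_1 = 1/(1+e^{-1.4000}) = 0.8022
P_2 = 1/(1+e^{2.3800}) = 0.0847
P_3 = 1/(1+e^{-0.1700}) = 0.5424
E[score] = 0.8022 + 0.0847 + 0.5424 = 1.4293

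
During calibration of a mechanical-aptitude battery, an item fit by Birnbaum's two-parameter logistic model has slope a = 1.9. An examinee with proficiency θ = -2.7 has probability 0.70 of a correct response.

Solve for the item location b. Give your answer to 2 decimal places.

P(θ) = 1 / (1 + exp(−a(θ − b)))
logit(0.70) = ln(0.70/0.30) = 0.8473
b = θ − logit/(a) = -2.7 − 0.8473/1.9000 = -3.1459

-3.15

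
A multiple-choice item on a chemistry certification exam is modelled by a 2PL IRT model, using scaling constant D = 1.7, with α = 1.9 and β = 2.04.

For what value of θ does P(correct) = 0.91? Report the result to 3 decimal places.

2.756

P(θ) = 1 / (1 + exp(−D·α(θ − β)))
logit = ln(0.9100/0.0900) = 2.3136
θ = β + logit/(1.7·α) = 2.04 + 2.3136/3.2300 = 2.7563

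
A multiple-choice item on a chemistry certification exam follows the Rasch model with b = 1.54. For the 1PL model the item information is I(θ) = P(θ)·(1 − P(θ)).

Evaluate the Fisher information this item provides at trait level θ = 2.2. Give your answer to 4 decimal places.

P = 1/(1+e^{-0.6600}) = 0.6593
P(1−P) = 0.6593 × 0.3407 = 0.2246
I = P(1−P) = 0.22464

0.2246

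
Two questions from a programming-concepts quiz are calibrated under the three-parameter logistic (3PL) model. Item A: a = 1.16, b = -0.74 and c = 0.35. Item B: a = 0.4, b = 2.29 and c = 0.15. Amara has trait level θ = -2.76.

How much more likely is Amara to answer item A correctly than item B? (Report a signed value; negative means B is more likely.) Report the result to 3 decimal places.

0.157

P(θ) = c + (1 − c) · 1 / (1 + exp(−a(θ − b)))
P_A = 0.4069
P_B = 0.2496
P_A − P_B = 0.1574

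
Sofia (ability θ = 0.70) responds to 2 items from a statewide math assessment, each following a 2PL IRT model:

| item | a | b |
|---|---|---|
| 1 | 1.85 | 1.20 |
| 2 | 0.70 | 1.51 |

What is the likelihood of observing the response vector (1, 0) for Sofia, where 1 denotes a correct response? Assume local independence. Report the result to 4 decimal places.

0.1812

P(θ) = 1 / (1 + exp(−a(θ − b)))
P_1 = 1/(1+e^{0.9250}) = 0.2839
P_2 = 1/(1+e^{0.5670}) = 0.3619
L = P_1 × (1−P_2) = 0.2839 × 0.6381 = 0.18117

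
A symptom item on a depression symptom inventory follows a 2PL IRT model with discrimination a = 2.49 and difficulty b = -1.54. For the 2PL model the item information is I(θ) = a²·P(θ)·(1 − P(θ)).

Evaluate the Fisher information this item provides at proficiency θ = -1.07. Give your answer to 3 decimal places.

P = 1/(1+e^{-1.1703}) = 0.7632
P(1−P) = 0.7632 × 0.2368 = 0.1807
I = a² × P(1−P) = 2.49² × 0.1807 = 1.12052

1.121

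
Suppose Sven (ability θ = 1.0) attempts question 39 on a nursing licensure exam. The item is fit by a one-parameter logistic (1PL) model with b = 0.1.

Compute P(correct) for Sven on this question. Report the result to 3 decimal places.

0.711

P(θ) = 1 / (1 + exp(−(θ − b)))
Exponent: (1.0 − 0.1) = 0.9000
1/(1 + e^{-0.9000}) = 0.7109
P = 0.7109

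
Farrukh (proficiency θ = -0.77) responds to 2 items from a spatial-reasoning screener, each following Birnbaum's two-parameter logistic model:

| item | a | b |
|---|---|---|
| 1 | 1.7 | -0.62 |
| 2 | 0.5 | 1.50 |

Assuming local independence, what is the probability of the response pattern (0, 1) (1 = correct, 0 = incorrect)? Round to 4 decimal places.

P(θ) = 1 / (1 + exp(−a(θ − b)))
P_1 = 1/(1+e^{0.2550}) = 0.4366
P_2 = 1/(1+e^{1.1350}) = 0.2432
L = (1−P_1) × P_2 = 0.5634 × 0.2432 = 0.13704

0.1370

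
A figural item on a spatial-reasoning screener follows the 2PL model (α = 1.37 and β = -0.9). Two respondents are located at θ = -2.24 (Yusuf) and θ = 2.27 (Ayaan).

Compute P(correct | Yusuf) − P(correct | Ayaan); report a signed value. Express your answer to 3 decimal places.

-0.850

P(θ) = 1 / (1 + exp(−α(θ − β)))
P(Yusuf) = 0.1375  [exponent -1.8358]
P(Ayaan) = 0.9872  [exponent 4.3429]
Difference = 0.1375 − 0.9872 = -0.8496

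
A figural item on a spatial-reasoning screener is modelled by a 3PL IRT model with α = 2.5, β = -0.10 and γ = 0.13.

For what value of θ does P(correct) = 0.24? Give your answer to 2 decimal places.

-0.87

P(θ) = γ + (1 − γ) · 1 / (1 + exp(−α(θ − β)))
Remove guessing floor: (0.24 − 0.13)/(1 − 0.13) = 0.1264
logit = ln(0.1264/0.8736) = -1.9328
θ = β + logit/(α) = -0.10 + (-1.9328)/2.5000 = -0.8731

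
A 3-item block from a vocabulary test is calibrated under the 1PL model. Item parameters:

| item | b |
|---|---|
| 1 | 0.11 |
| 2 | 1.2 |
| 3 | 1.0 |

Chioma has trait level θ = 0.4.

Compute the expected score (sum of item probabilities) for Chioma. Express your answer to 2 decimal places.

P(θ) = 1 / (1 + exp(−(θ − b)))
P_1 = 1/(1+e^{-0.2900}) = 0.5720
P_2 = 1/(1+e^{0.8000}) = 0.3100
P_3 = 1/(1+e^{0.6000}) = 0.3543
E[score] = 0.5720 + 0.3100 + 0.3543 = 1.2364

1.24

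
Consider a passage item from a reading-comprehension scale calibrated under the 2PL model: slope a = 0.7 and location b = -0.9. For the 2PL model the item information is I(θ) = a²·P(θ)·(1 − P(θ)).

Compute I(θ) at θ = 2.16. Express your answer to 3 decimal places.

0.046

P = 1/(1+e^{-2.1420}) = 0.8949
P(1−P) = 0.8949 × 0.1051 = 0.0940
I = a² × P(1−P) = 0.7² × 0.0940 = 0.04608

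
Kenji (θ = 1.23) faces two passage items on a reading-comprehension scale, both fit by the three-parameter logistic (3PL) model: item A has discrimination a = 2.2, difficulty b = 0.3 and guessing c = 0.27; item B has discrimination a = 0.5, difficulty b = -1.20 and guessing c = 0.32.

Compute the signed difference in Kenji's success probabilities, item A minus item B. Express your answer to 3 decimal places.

P(θ) = c + (1 − c) · 1 / (1 + exp(−a(θ − b)))
P_A = 0.9164
P_B = 0.8444
P_A − P_B = 0.0720

0.072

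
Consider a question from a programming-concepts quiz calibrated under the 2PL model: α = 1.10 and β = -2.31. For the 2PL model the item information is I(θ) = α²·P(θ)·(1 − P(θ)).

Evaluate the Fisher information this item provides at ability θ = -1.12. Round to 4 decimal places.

0.2026

P = 1/(1+e^{-1.3090}) = 0.7873
P(1−P) = 0.7873 × 0.2127 = 0.1674
I = α² × P(1−P) = 1.10² × 0.1674 = 0.20259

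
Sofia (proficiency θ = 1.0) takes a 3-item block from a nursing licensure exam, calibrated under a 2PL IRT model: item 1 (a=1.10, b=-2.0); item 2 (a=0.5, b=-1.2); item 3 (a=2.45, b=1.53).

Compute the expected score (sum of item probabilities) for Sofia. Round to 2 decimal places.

P(θ) = 1 / (1 + exp(−a(θ − b)))
P_1 = 1/(1+e^{-3.3000}) = 0.9644
P_2 = 1/(1+e^{-1.1000}) = 0.7503
P_3 = 1/(1+e^{1.2985}) = 0.2144
E[score] = 0.9644 + 0.7503 + 0.2144 = 1.9291

1.93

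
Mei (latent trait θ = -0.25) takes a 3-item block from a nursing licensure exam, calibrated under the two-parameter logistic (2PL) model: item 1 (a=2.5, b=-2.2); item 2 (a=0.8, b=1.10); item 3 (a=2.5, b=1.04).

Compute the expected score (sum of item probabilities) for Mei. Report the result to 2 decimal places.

1.28

P(θ) = 1 / (1 + exp(−a(θ − b)))
P_1 = 1/(1+e^{-4.8750}) = 0.9924
P_2 = 1/(1+e^{1.0800}) = 0.2535
P_3 = 1/(1+e^{3.2250}) = 0.0382
E[score] = 0.9924 + 0.2535 + 0.0382 = 1.2842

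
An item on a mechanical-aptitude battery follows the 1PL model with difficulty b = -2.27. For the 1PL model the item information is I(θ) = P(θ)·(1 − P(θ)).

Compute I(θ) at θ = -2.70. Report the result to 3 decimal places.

0.239

P = 1/(1+e^{0.4300}) = 0.3941
P(1−P) = 0.3941 × 0.6059 = 0.2388
I = P(1−P) = 0.23879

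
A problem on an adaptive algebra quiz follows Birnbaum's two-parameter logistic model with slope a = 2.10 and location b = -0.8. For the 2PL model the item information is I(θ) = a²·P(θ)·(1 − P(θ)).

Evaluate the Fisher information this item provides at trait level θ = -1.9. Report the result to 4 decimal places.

0.3623

P = 1/(1+e^{2.3100}) = 0.0903
P(1−P) = 0.0903 × 0.9097 = 0.0821
I = a² × P(1−P) = 2.10² × 0.0821 = 0.36226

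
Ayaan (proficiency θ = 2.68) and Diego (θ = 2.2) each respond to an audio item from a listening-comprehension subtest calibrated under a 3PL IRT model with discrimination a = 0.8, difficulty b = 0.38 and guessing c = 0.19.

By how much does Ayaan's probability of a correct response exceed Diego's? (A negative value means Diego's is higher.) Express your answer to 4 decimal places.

P(θ) = c + (1 − c) · 1 / (1 + exp(−a(θ − b)))
P(Ayaan) = 0.8890  [exponent 1.8400]
P(Diego) = 0.8468  [exponent 1.4560]
Difference = 0.8890 − 0.8468 = 0.0421

0.0421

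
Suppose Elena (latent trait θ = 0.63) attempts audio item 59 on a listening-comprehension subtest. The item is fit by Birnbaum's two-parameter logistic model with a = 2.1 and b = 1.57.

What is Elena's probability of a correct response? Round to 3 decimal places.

0.122

P(θ) = 1 / (1 + exp(−a(θ − b)))
Exponent: 2.1 × (0.63 − 1.57) = -1.9740
1/(1 + e^{1.9740}) = 0.1220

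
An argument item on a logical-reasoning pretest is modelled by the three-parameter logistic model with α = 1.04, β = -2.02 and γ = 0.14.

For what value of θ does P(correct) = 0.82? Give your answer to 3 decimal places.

P(θ) = γ + (1 − γ) · 1 / (1 + exp(−α(θ − β)))
Remove guessing floor: (0.82 − 0.14)/(1 − 0.14) = 0.7907
logit = ln(0.7907/0.2093) = 1.3291
θ = β + logit/(α) = -2.02 + 1.3291/1.0400 = -0.7420

-0.742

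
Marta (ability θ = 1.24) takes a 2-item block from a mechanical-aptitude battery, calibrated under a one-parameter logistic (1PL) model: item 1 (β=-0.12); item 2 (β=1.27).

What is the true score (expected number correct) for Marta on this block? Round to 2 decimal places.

P(θ) = 1 / (1 + exp(−(θ − β)))
P_1 = 1/(1+e^{-1.3600}) = 0.7958
P_2 = 1/(1+e^{0.0300}) = 0.4925
E[score] = 0.7958 + 0.4925 = 1.2883

1.29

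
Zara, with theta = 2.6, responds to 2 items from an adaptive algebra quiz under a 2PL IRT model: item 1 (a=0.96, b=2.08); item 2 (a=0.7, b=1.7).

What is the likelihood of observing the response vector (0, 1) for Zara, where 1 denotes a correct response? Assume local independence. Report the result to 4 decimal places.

P(theta) = 1 / (1 + exp(−a(theta − b)))
P_1 = 1/(1+e^{-0.4992}) = 0.6223
P_2 = 1/(1+e^{-0.6300}) = 0.6525
L = (1−P_1) × P_2 = 0.3777 × 0.6525 = 0.24646

0.2465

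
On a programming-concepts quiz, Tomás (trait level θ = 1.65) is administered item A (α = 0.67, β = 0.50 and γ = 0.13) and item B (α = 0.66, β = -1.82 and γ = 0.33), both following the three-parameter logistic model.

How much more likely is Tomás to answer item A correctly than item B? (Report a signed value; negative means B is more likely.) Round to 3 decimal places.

P(θ) = γ + (1 − γ) · 1 / (1 + exp(−α(θ − β)))
P_A = 0.7248
P_B = 0.9384
P_A − P_B = -0.2136

-0.214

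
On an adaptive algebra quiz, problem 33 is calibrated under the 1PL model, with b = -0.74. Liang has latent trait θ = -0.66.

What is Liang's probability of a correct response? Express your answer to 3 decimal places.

P(θ) = 1 / (1 + exp(−(θ − b)))
Exponent: (-0.66 − (-0.74)) = 0.0800
1/(1 + e^{-0.0800}) = 0.5200
P = 0.5200

0.520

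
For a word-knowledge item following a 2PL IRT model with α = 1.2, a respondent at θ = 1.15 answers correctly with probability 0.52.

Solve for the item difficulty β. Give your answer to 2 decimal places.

1.08

P(θ) = 1 / (1 + exp(−α(θ − β)))
logit(0.52) = ln(0.52/0.48) = 0.0800
β = θ − logit/(α) = 1.15 − 0.0800/1.2000 = 1.0833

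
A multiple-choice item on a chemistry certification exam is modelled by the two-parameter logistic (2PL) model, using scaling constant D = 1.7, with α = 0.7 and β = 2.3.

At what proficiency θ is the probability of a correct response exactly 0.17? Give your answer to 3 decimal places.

P(θ) = 1 / (1 + exp(−D·α(θ − β)))
logit = ln(0.1700/0.8300) = -1.5856
θ = β + logit/(1.7·α) = 2.3 + (-1.5856)/1.1900 = 0.9675

0.968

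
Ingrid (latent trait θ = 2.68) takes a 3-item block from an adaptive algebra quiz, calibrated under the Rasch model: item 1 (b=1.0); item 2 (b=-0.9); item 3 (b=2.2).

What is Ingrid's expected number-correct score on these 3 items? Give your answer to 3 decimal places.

P(θ) = 1 / (1 + exp(−(θ − b)))
P_1 = 1/(1+e^{-1.6800}) = 0.8429
P_2 = 1/(1+e^{-3.5800}) = 0.9729
P_3 = 1/(1+e^{-0.4800}) = 0.6177
E[score] = 0.8429 + 0.9729 + 0.6177 = 2.4335

2.434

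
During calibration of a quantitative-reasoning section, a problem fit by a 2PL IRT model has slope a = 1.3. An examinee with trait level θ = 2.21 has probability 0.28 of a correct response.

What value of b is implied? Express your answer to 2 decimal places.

2.94

P(θ) = 1 / (1 + exp(−a(θ − b)))
logit(0.28) = ln(0.28/0.72) = -0.9445
b = θ − logit/(a) = 2.21 − (-0.9445)/1.3000 = 2.9365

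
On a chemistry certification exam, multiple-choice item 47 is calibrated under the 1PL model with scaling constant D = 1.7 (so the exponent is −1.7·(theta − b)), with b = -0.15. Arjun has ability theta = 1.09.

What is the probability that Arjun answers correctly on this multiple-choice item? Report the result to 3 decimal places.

0.892

P(theta) = 1 / (1 + exp(−D·(theta − b)))
Exponent: 1.7 × (1.09 − (-0.15)) = 2.1080
1/(1 + e^{-2.1080}) = 0.8917
P = 0.8917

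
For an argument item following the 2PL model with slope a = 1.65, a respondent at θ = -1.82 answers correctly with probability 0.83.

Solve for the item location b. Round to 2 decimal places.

P(θ) = 1 / (1 + exp(−a(θ − b)))
logit(0.83) = ln(0.83/0.17) = 1.5856
b = θ − logit/(a) = -1.82 − 1.5856/1.6500 = -2.7810

-2.78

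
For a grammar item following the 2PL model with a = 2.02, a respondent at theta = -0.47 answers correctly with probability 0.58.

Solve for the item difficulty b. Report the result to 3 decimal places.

P(theta) = 1 / (1 + exp(−a(theta − b)))
logit(0.58) = ln(0.58/0.42) = 0.3228
b = theta − logit/(a) = -0.47 − 0.3228/2.0200 = -0.6298

-0.630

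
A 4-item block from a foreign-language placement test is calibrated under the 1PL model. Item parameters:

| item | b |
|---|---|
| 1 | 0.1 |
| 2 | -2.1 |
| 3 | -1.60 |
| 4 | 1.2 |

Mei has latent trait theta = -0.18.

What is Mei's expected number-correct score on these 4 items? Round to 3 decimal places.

P(theta) = 1 / (1 + exp(−(theta − b)))
P_1 = 1/(1+e^{0.2800}) = 0.4305
P_2 = 1/(1+e^{-1.9200}) = 0.8721
P_3 = 1/(1+e^{-1.4200}) = 0.8053
P_4 = 1/(1+e^{1.3800}) = 0.2010
E[score] = 0.4305 + 0.8721 + 0.8053 + 0.2010 = 2.3089

2.309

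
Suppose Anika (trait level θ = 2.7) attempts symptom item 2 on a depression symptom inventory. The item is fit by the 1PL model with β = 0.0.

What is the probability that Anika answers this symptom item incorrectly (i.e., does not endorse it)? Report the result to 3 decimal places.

0.063

P(θ) = 1 / (1 + exp(−(θ − β)))
Exponent: (2.7 − 0.0) = 2.7000
1/(1 + e^{-2.7000}) = 0.9370
P = 0.9370
P(incorrect) = 1 − 0.9370 = 0.0630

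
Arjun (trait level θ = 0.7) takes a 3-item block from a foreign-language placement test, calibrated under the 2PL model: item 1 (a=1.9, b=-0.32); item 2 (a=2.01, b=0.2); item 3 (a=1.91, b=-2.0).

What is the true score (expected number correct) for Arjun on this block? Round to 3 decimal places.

P(θ) = 1 / (1 + exp(−a(θ − b)))
P_1 = 1/(1+e^{-1.9380}) = 0.8741
P_2 = 1/(1+e^{-1.0050}) = 0.7320
P_3 = 1/(1+e^{-5.1570}) = 0.9943
E[score] = 0.8741 + 0.7320 + 0.9943 = 2.6004

2.600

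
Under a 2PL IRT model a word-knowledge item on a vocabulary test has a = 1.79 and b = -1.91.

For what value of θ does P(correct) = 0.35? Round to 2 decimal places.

P(θ) = 1 / (1 + exp(−a(θ − b)))
logit = ln(0.3500/0.6500) = -0.6190
θ = b + logit/(a) = -1.91 + (-0.6190)/1.7900 = -2.2558

-2.26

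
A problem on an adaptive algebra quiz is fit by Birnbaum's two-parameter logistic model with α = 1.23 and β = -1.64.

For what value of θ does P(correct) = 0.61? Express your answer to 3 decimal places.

P(θ) = 1 / (1 + exp(−α(θ − β)))
logit = ln(0.6100/0.3900) = 0.4473
θ = β + logit/(α) = -1.64 + 0.4473/1.2300 = -1.2763

-1.276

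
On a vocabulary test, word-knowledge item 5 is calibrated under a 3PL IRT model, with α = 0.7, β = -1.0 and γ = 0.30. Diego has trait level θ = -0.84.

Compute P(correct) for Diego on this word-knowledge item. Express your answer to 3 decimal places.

0.670

P(θ) = γ + (1 − γ) · 1 / (1 + exp(−α(θ − β)))
Exponent: 0.7 × (-0.84 − (-1.0)) = 0.1120
1/(1 + e^{-0.1120}) = 0.5280
P = 0.30 + 0.70 × 0.5280 = 0.6696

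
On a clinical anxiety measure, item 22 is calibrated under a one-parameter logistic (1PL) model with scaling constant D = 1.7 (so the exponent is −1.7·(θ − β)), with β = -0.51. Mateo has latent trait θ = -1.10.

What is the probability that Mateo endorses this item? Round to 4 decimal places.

0.2684

P(θ) = 1 / (1 + exp(−D·(θ − β)))
Exponent: 1.7 × (-1.10 − (-0.51)) = -1.0030
1/(1 + e^{1.0030}) = 0.2684
P = 0.2684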